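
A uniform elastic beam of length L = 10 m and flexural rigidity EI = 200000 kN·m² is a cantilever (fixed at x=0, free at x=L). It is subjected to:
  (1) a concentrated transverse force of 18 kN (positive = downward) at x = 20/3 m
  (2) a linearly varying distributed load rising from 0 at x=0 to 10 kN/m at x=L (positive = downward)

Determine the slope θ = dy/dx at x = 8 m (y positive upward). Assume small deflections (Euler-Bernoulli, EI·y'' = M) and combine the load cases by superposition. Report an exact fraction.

Load 1 — point force P=18 kN at a=20/3 m (b=L-a=10/3):
  θ_1 = -Pa²/(2EI)  [x>a] = -18·(20/3)²/(2·200000) = -1/500 rad
Load 2 — triangular load w₀=10 kN/m (0→w₀ over full span):
  θ_2 = (w₀Lx²/4-w₀L²x/3-w₀x⁴/(24L))/EI = (10·10·8²/4-10·10²·8/3-10·8⁴/(24·10))/200000 = -58/9375 rad
Superposition: θ = Σ θ_i = -307/37500 rad ≈ -0.008187 rad

θ(8) = -307/37500 rad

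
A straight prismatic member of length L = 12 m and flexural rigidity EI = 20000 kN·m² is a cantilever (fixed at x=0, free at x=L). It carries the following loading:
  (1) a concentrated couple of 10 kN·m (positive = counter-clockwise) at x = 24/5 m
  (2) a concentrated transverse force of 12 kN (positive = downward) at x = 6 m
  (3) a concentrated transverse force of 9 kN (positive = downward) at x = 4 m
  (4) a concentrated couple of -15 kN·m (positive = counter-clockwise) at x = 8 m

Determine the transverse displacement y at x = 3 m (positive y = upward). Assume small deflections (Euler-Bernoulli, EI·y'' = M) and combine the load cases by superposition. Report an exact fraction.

Load 1 — applied couple M₀=10 kN·m at a=24/5 m (b=L-a=36/5):
  y_1 = M₀x²/(2EI)  [x≤a] = 10·3²/(2·20000) = 9/4000 m
Load 2 — point force P=12 kN at a=6 m (b=L-a=6):
  y_2 = -Px²(3a-x)/(6EI)  [x≤a] = -12·3²·(3·6-3)/(6·20000) = -27/2000 m
Load 3 — point force P=9 kN at a=4 m (b=L-a=8):
  y_3 = -Px²(3a-x)/(6EI)  [x≤a] = -9·3²·(3·4-3)/(6·20000) = -243/40000 m
Load 4 — applied couple M₀=-15 kN·m at a=8 m (b=L-a=4):
  y_4 = M₀x²/(2EI)  [x≤a] = (-15)·3²/(2·20000) = -27/8000 m
Superposition: y = Σ y_i = -207/10000 m ≈ -0.020700 m

y(3) = -207/10000 m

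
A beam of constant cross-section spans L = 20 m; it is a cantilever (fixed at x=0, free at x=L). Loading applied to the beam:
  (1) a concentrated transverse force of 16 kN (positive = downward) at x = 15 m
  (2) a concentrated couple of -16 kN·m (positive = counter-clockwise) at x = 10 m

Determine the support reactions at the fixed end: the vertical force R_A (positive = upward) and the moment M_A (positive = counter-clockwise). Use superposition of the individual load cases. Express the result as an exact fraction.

Load 1 — point force P=16 kN at a=15 m (b=L-a=5):
  R_A = P = 16 kN
  M_A = Pa = 16·15 = 240 kN·m
Load 2 — applied couple M₀=-16 kN·m at a=10 m (b=L-a=10):
  R_A = 0 kN
  M_A = -M₀ = -(-16) = 16 kN·m
Superposition: R_A = 16 kN, M_A = 256 kN·m

R_A = 16 kN, M_A = 256 kN·m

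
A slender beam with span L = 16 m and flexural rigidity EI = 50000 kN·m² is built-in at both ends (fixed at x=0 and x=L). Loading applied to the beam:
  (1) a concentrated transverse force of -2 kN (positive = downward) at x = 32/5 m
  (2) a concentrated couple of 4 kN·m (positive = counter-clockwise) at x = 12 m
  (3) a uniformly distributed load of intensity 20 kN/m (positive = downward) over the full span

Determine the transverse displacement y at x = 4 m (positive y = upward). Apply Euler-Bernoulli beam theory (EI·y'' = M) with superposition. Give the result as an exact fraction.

y(4) = -47599/1250000 m

Load 1 — point force P=-2 kN at a=32/5 m (b=L-a=48/5):
  y_1 = -Pb²x²(3aL-(3a+b)x)/(6L³EI)  [x≤a] = -(-2)·(48/5)²·4²·(3·(32/5)·16-(3·(32/5)+(48/5))·4)/(6·16³·50000) = 36/78125 m
Load 2 — applied couple M₀=4 kN·m at a=12 m (b=L-a=4):
  y_2 = (R_Ax³/6 - M_Ax²/2)/EI  [x≤a] with R_A=9/32, M_A=5/4 = ((9/32)·4³/6 - (5/4)·4²/2)/50000 = -7/50000 m
Load 3 — uniform load w=20 kN/m over full span:
  y_3 = -wx²(L-x)²/(24EI) = -20·4²·(16-4)²/(24·50000) = -24/625 m
Superposition: y = Σ y_i = -47599/1250000 m ≈ -0.038079 m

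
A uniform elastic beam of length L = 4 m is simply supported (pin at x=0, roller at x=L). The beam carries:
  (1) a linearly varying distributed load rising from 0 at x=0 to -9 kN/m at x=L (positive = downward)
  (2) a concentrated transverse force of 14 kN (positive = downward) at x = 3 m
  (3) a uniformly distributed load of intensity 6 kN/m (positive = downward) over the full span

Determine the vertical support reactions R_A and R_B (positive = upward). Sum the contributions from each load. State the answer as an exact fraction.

Load 1 — triangular load w₀=-9 kN/m (0→w₀ over full span):
  R_A = w₀L/6 = (-9)·4/6 = -6 kN
  R_B = w₀L/3 = (-9)·4/3 = -12 kN
Load 2 — point force P=14 kN at a=3 m (b=L-a=1):
  R_A = Pb/L = 14·1/4 = 7/2 kN
  R_B = Pa/L = 14·3/4 = 21/2 kN
Load 3 — uniform load w=6 kN/m over full span:
  R_A = wL/2 = 6·4/2 = 12 kN
  R_B = wL/2 = 6·4/2 = 12 kN
Superposition: R_A = 19/2 kN, R_B = 21/2 kN

R_A = 19/2 kN, R_B = 21/2 kN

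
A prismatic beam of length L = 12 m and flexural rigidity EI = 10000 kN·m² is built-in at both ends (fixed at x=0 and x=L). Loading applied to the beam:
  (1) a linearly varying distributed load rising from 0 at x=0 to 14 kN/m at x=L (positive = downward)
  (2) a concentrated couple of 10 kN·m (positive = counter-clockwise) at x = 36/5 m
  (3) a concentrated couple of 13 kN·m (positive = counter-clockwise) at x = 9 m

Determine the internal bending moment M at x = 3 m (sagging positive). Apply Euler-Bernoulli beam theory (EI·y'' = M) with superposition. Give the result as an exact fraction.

Load 1 — triangular load w₀=14 kN/m (0→w₀ over full span):
  M_1 = 3w₀Lx/20 - w₀L²/30 - w₀x³/(6L) = 3·14·12·3/20 - 14·12²/30 - 14·3³/(6·12) = 63/20 kN·m
Load 2 — applied couple M₀=10 kN·m at a=36/5 m (b=L-a=24/5):
  M_2 = R_Ax - M_A  [x≤a] with R_A=6/5, M_A=16/5 = (6/5)·3 - (16/5) = 2/5 kN·m
Load 3 — applied couple M₀=13 kN·m at a=9 m (b=L-a=3):
  M_3 = R_Ax - M_A  [x≤a] with R_A=39/32, M_A=65/16 = (39/32)·3 - (65/16) = -13/32 kN·m
Superposition: M = Σ M_i = 503/160 kN·m ≈ 3.143750 kN·m

M(3) = 503/160 kN·m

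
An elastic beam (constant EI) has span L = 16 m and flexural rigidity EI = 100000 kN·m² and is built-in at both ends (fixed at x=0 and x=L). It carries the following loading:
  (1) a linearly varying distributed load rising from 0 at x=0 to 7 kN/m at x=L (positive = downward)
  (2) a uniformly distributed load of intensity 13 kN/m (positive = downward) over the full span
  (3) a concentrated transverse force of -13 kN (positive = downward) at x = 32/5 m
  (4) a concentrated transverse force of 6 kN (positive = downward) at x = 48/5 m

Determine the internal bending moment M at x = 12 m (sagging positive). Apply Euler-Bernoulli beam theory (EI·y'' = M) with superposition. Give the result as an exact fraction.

M(12) = 20222/375 kN·m

Load 1 — triangular load w₀=7 kN/m (0→w₀ over full span):
  M_1 = 3w₀Lx/20 - w₀L²/30 - w₀x³/(6L) = 3·7·16·12/20 - 7·16²/30 - 7·12³/(6·16) = 238/15 kN·m
Load 2 — uniform load w=13 kN/m over full span:
  M_2 = wLx/2 - wL²/12 - wx²/2 = 13·16·12/2 - 13·16²/12 - 13·12²/2 = 104/3 kN·m
Load 3 — point force P=-13 kN at a=32/5 m (b=L-a=48/5):
  M_3 = Pa²(a+3b)(L-x)/L³ - Pa²b/L²  [x>a] = (-13)·(32/5)²·((32/5)+3·(48/5))·(16-12)/16³ - (-13)·(32/5)²·(48/5)/16² = 208/125 kN·m
Load 4 — point force P=6 kN at a=48/5 m (b=L-a=32/5):
  M_4 = Pa²(a+3b)(L-x)/L³ - Pa²b/L²  [x>a] = 6·(48/5)²·((48/5)+3·(32/5))·(16-12)/16³ - 6·(48/5)²·(32/5)/16² = 216/125 kN·m
Superposition: M = Σ M_i = 20222/375 kN·m ≈ 53.925333 kN·m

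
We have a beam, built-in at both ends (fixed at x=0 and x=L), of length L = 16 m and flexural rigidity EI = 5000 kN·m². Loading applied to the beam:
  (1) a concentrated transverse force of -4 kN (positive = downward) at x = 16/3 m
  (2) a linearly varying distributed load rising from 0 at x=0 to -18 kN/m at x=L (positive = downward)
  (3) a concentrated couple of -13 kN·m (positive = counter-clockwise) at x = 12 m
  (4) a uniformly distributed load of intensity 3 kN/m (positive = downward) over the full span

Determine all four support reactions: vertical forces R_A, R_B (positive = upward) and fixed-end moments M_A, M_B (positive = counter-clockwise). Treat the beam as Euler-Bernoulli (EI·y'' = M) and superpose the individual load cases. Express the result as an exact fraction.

R_A = -398771/17280 kN, M_A = -222791/2160 kN·m, R_B = -1329229/17280 kN, M_B = 374929/2160 kN·m

Load 1 — point force P=-4 kN at a=16/3 m (b=L-a=32/3):
  R_A = Pb²(3a+b)/L³ = (-4)·(32/3)²·(3·(16/3)+(32/3))/16³ = -80/27 kN
  M_A = Pab²/L² = (-4)·(16/3)·(32/3)²/16² = -256/27 kN·m
  R_B = Pa²(a+3b)/L³ = (-4)·(16/3)²·((16/3)+3·(32/3))/16³ = -28/27 kN
  M_B = -Pa²b/L² = -(-4)·(16/3)²·(32/3)/16² = 128/27 kN·m
Load 2 — triangular load w₀=-18 kN/m (0→w₀ over full span):
  R_A = 3w₀L/20 = 3·(-18)·16/20 = -216/5 kN
  M_A = w₀L²/30 = (-18)·16²/30 = -768/5 kN·m
  R_B = 7w₀L/20 = 7·(-18)·16/20 = -504/5 kN
  M_B = -w₀L²/20 = -(-18)·16²/20 = 1152/5 kN·m
Load 3 — applied couple M₀=-13 kN·m at a=12 m (b=L-a=4):
  R_A = 6M₀ab/L³ = 6·(-13)·12·4/16³ = -117/128 kN
  M_A = M₀b(2a-b)/L² = (-13)·4·(2·12-4)/16² = -65/16 kN·m
  R_B = -6M₀ab/L³ = -6·(-13)·12·4/16³ = 117/128 kN
  M_B = M₀a(2b-a)/L² = (-13)·12·(2·4-12)/16² = 39/16 kN·m
Load 4 — uniform load w=3 kN/m over full span:
  R_A = wL/2 = 3·16/2 = 24 kN
  M_A = wL²/12 = 3·16²/12 = 64 kN·m
  R_B = wL/2 = 3·16/2 = 24 kN
  M_B = -wL²/12 = -3·16²/12 = -64 kN·m
Superposition: R_A = -398771/17280 kN, M_A = -222791/2160 kN·m, R_B = -1329229/17280 kN, M_B = 374929/2160 kN·m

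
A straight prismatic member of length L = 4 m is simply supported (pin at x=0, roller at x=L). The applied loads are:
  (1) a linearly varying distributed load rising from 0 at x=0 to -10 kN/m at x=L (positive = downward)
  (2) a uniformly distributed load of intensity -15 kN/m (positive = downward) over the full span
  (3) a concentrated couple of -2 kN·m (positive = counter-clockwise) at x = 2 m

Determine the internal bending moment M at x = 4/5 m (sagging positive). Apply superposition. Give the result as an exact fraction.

Load 1 — triangular load w₀=-10 kN/m (0→w₀ over full span):
  M_1 = w₀Lx/6 - w₀x³/(6L) = (-10)·4·(4/5)/6 - (-10)·(4/5)³/(6·4) = -128/25 kN·m
Load 2 — uniform load w=-15 kN/m over full span:
  M_2 = wx(L-x)/2 = (-15)·(4/5)·(4-(4/5))/2 = -96/5 kN·m
Load 3 — applied couple M₀=-2 kN·m at a=2 m (b=L-a=2):
  M_3 = M₀x/L  [x≤a] = (-2)·(4/5)/4 = -2/5 kN·m
Superposition: M = Σ M_i = -618/25 kN·m ≈ -24.720000 kN·m

M(4/5) = -618/25 kN·m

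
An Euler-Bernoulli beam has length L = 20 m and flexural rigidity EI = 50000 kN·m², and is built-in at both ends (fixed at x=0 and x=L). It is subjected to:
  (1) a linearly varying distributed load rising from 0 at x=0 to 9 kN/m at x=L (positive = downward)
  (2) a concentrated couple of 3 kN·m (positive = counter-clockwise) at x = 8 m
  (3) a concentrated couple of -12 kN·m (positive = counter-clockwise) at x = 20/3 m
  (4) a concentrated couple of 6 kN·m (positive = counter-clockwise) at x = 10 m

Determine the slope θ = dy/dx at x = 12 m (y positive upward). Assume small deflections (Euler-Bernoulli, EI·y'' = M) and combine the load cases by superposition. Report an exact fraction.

Load 1 — triangular load w₀=9 kN/m (0→w₀ over full span):
  θ_1 = -w₀(2x(L-x)(L-2x)(x+2L)+x²(L-x)²)/(120LEI) = -9·(2·12·(20-12)·(20-2·12)·(12+2·20)+12²·(20-12)²)/(120·20·50000) = 36/15625 rad
Load 2 — applied couple M₀=3 kN·m at a=8 m (b=L-a=12):
  θ_2 = (R_Ax²/2 - M_Ax - M₀(x-a))/EI  [x>a] with R_A=27/125, M_A=9/25 = ((27/125)·12²/2 - (9/25)·12 - 3·(12-8))/50000 = -6/390625 rad
Load 3 — applied couple M₀=-12 kN·m at a=20/3 m (b=L-a=40/3):
  θ_3 = (R_Ax²/2 - M_Ax - M₀(x-a))/EI  [x>a] with R_A=-4/5, M_A=0 = ((-4/5)·12²/2 - 0·12 - (-12)·(12-(20/3)))/50000 = 2/15625 rad
Load 4 — applied couple M₀=6 kN·m at a=10 m (b=L-a=10):
  θ_4 = (R_Ax²/2 - M_Ax - M₀(x-a))/EI  [x>a] with R_A=9/20, M_A=3/2 = ((9/20)·12²/2 - (3/2)·12 - 6·(12-10))/50000 = 3/62500 rad
Superposition: θ = Σ θ_i = 3851/1562500 rad ≈ 0.002465 rad

θ(12) = 3851/1562500 rad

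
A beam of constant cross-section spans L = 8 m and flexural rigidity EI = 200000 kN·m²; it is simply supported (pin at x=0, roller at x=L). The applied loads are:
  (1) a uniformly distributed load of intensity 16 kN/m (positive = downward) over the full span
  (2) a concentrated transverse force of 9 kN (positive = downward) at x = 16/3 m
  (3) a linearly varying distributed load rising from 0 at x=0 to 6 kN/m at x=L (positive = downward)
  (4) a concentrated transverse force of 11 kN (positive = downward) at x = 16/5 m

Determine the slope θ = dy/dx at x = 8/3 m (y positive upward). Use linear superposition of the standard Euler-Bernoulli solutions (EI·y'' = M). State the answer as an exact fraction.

θ(8/3) = -12476/10546875 rad

Load 1 — uniform load w=16 kN/m over full span:
  θ_1 = -w(L³-6Lx²+4x³)/(24EI) = -16·(8³-6·8·(8/3)²+4·(8/3)³)/(24·200000) = -208/253125 rad
Load 2 — point force P=9 kN at a=16/3 m (b=L-a=8/3):
  θ_2 = -Pb(L²-b²-3x²)/(6LEI)  [x≤a] = -9·(8/3)·(8²-(8/3)²-3·(8/3)²)/(6·8·200000) = -1/11250 rad
Load 3 — triangular load w₀=6 kN/m (0→w₀ over full span):
  θ_3 = -w₀(7L⁴-30L²x²+15x⁴)/(360LEI) = -6·(7·8⁴-30·8²·(8/3)²+15·(8/3)⁴)/(360·8·200000) = -208/1265625 rad
Load 4 — point force P=11 kN at a=16/5 m (b=L-a=24/5):
  θ_4 = -Pb(L²-b²-3x²)/(6LEI)  [x≤a] = -11·(24/5)·(8²-(24/5)²-3·(8/3)²)/(6·8·200000) = -253/2343750 rad
Superposition: θ = Σ θ_i = -12476/10546875 rad ≈ -0.001183 rad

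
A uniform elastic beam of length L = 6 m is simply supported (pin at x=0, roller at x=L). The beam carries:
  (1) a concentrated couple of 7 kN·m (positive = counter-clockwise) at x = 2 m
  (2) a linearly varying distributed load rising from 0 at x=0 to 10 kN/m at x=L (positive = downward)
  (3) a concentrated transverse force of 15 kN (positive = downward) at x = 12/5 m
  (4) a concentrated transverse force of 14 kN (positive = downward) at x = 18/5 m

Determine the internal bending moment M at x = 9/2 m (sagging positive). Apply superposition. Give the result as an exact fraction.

Load 1 — applied couple M₀=7 kN·m at a=2 m (b=L-a=4):
  M_1 = M₀x/L - M₀  [x>a] = 7·(9/2)/6 - 7 = -7/4 kN·m
Load 2 — triangular load w₀=10 kN/m (0→w₀ over full span):
  M_2 = w₀Lx/6 - w₀x³/(6L) = 10·6·(9/2)/6 - 10·(9/2)³/(6·6) = 315/16 kN·m
Load 3 — point force P=15 kN at a=12/5 m (b=L-a=18/5):
  M_3 = Pa(L-x)/L  [x>a] = 15·(12/5)·(6-(9/2))/6 = 9 kN·m
Load 4 — point force P=14 kN at a=18/5 m (b=L-a=12/5):
  M_4 = Pa(L-x)/L  [x>a] = 14·(18/5)·(6-(9/2))/6 = 63/5 kN·m
Superposition: M = Σ M_i = 3163/80 kN·m ≈ 39.537500 kN·m

M(9/2) = 3163/80 kN·m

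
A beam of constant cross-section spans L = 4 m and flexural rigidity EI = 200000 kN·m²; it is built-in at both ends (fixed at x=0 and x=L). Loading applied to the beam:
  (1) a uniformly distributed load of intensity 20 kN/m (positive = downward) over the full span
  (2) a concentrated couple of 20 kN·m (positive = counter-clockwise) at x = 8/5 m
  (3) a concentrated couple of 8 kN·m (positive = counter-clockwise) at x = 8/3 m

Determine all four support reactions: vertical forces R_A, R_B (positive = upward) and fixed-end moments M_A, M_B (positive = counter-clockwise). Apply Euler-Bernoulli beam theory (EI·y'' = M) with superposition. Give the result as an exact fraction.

Load 1 — uniform load w=20 kN/m over full span:
  R_A = wL/2 = 20·4/2 = 40 kN
  M_A = wL²/12 = 20·4²/12 = 80/3 kN·m
  R_B = wL/2 = 20·4/2 = 40 kN
  M_B = -wL²/12 = -20·4²/12 = -80/3 kN·m
Load 2 — applied couple M₀=20 kN·m at a=8/5 m (b=L-a=12/5):
  R_A = 6M₀ab/L³ = 6·20·(8/5)·(12/5)/4³ = 36/5 kN
  M_A = M₀b(2a-b)/L² = 20·(12/5)·(2·(8/5)-(12/5))/4² = 12/5 kN·m
  R_B = -6M₀ab/L³ = -6·20·(8/5)·(12/5)/4³ = -36/5 kN
  M_B = M₀a(2b-a)/L² = 20·(8/5)·(2·(12/5)-(8/5))/4² = 32/5 kN·m
Load 3 — applied couple M₀=8 kN·m at a=8/3 m (b=L-a=4/3):
  R_A = 6M₀ab/L³ = 6·8·(8/3)·(4/3)/4³ = 8/3 kN
  M_A = M₀b(2a-b)/L² = 8·(4/3)·(2·(8/3)-(4/3))/4² = 8/3 kN·m
  R_B = -6M₀ab/L³ = -6·8·(8/3)·(4/3)/4³ = -8/3 kN
  M_B = M₀a(2b-a)/L² = 8·(8/3)·(2·(4/3)-(8/3))/4² = 0 kN·m
Superposition: R_A = 748/15 kN, M_A = 476/15 kN·m, R_B = 452/15 kN, M_B = -304/15 kN·m

R_A = 748/15 kN, M_A = 476/15 kN·m, R_B = 452/15 kN, M_B = -304/15 kN·m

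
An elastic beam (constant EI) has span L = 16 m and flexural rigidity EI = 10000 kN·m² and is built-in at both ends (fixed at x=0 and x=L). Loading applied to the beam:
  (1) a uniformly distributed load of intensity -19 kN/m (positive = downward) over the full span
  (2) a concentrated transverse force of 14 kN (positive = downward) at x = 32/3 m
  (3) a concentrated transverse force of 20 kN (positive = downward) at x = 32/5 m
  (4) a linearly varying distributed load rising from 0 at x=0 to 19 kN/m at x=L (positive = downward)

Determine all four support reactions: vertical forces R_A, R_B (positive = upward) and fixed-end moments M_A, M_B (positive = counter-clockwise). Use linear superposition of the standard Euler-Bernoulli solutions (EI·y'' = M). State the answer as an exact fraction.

Load 1 — uniform load w=-19 kN/m over full span:
  R_A = wL/2 = (-19)·16/2 = -152 kN
  M_A = wL²/12 = (-19)·16²/12 = -1216/3 kN·m
  R_B = wL/2 = (-19)·16/2 = -152 kN
  M_B = -wL²/12 = -(-19)·16²/12 = 1216/3 kN·m
Load 2 — point force P=14 kN at a=32/3 m (b=L-a=16/3):
  R_A = Pb²(3a+b)/L³ = 14·(16/3)²·(3·(32/3)+(16/3))/16³ = 98/27 kN
  M_A = Pab²/L² = 14·(32/3)·(16/3)²/16² = 448/27 kN·m
  R_B = Pa²(a+3b)/L³ = 14·(32/3)²·((32/3)+3·(16/3))/16³ = 280/27 kN
  M_B = -Pa²b/L² = -14·(32/3)²·(16/3)/16² = -896/27 kN·m
Load 3 — point force P=20 kN at a=32/5 m (b=L-a=48/5):
  R_A = Pb²(3a+b)/L³ = 20·(48/5)²·(3·(32/5)+(48/5))/16³ = 324/25 kN
  M_A = Pab²/L² = 20·(32/5)·(48/5)²/16² = 1152/25 kN·m
  R_B = Pa²(a+3b)/L³ = 20·(32/5)²·((32/5)+3·(48/5))/16³ = 176/25 kN
  M_B = -Pa²b/L² = -20·(32/5)²·(48/5)/16² = -768/25 kN·m
Load 4 — triangular load w₀=19 kN/m (0→w₀ over full span):
  R_A = 3w₀L/20 = 3·19·16/20 = 228/5 kN
  M_A = w₀L²/30 = 19·16²/30 = 2432/15 kN·m
  R_B = 7w₀L/20 = 7·19·16/20 = 532/5 kN
  M_B = -w₀L²/20 = -19·16²/20 = -1216/5 kN·m
Superposition: R_A = -60622/675 kN, M_A = -121856/675 kN·m, R_B = -19028/675 kN, M_B = 66304/675 kN·m

R_A = -60622/675 kN, M_A = -121856/675 kN·m, R_B = -19028/675 kN, M_B = 66304/675 kN·m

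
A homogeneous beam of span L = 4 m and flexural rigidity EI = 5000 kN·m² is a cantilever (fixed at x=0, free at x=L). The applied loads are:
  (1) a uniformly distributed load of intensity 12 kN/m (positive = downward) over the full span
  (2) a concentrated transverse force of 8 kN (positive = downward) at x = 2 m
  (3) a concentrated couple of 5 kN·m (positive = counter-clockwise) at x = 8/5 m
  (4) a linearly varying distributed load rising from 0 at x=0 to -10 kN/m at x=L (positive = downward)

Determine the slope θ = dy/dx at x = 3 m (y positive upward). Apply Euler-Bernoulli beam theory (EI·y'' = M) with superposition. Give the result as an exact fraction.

Load 1 — uniform load w=12 kN/m over full span:
  θ_1 = -wx(x²-3Lx+3L²)/(6EI) = -12·3·(3²-3·4·3+3·4²)/(6·5000) = -63/2500 rad
Load 2 — point force P=8 kN at a=2 m (b=L-a=2):
  θ_2 = -Pa²/(2EI)  [x>a] = -8·2²/(2·5000) = -2/625 rad
Load 3 — applied couple M₀=5 kN·m at a=8/5 m (b=L-a=12/5):
  θ_3 = M₀a/EI  [x>a] = 5·(8/5)/5000 = 1/625 rad
Load 4 — triangular load w₀=-10 kN/m (0→w₀ over full span):
  θ_4 = (w₀Lx²/4-w₀L²x/3-w₀x⁴/(24L))/EI = ((-10)·4·3²/4-(-10)·4²·3/3-(-10)·3⁴/(24·4))/5000 = 251/16000 rad
Superposition: θ = Σ θ_i = -889/80000 rad ≈ -0.011113 rad

θ(3) = -889/80000 rad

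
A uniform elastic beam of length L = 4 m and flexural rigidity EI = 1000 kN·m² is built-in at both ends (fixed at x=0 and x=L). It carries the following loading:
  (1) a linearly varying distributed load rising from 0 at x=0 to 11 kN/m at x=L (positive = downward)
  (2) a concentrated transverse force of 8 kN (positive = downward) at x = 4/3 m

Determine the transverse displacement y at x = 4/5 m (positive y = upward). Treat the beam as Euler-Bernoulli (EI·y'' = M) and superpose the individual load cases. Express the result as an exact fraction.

y(4/5) = -369088/158203125 m

Load 1 — triangular load w₀=11 kN/m (0→w₀ over full span):
  y_1 = -w₀x²(L-x)²(x+2L)/(120LEI) = -11·(4/5)²·(4-(4/5))²·((4/5)+2·4)/(120·4·1000) = -7744/5859375 m
Load 2 — point force P=8 kN at a=4/3 m (b=L-a=8/3):
  y_2 = -Pb²x²(3aL-(3a+b)x)/(6L³EI)  [x≤a] = -8·(8/3)²·(4/5)²·(3·(4/3)·4-(3·(4/3)+(8/3))·(4/5))/(6·4³·1000) = -256/253125 m
Superposition: y = Σ y_i = -369088/158203125 m ≈ -0.002333 m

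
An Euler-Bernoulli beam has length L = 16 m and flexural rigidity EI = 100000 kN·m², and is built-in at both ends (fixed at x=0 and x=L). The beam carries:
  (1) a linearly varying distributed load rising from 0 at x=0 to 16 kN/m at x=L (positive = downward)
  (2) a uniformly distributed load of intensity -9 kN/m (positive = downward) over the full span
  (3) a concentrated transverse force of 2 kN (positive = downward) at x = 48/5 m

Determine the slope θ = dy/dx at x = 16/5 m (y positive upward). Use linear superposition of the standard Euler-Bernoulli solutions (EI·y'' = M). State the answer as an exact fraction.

θ(16/5) = 12896/29296875 rad

Load 1 — triangular load w₀=16 kN/m (0→w₀ over full span):
  θ_1 = -w₀(2x(L-x)(L-2x)(x+2L)+x²(L-x)²)/(120LEI) = -16·(2·(16/5)·(16-(16/5))·(16-2·(16/5))·((16/5)+2·16)+(16/5)²·(16-(16/5))²)/(120·16·100000) = -14336/5859375 rad
Load 2 — uniform load w=-9 kN/m over full span:
  θ_2 = -wx(L-x)(L-2x)/(12EI) = -(-9)·(16/5)·(16-(16/5))·(16-2·(16/5))/(12·100000) = 1152/390625 rad
Load 3 — point force P=2 kN at a=48/5 m (b=L-a=32/5):
  θ_3 = -Pb²x(2aL-(3a+b)x)/(2L³EI)  [x≤a] = -2·(32/5)²·(16/5)·(2·(48/5)·16-(3·(48/5)+(32/5))·(16/5))/(2·16³·100000) = -608/9765625 rad
Superposition: θ = Σ θ_i = 12896/29296875 rad ≈ 0.000440 rad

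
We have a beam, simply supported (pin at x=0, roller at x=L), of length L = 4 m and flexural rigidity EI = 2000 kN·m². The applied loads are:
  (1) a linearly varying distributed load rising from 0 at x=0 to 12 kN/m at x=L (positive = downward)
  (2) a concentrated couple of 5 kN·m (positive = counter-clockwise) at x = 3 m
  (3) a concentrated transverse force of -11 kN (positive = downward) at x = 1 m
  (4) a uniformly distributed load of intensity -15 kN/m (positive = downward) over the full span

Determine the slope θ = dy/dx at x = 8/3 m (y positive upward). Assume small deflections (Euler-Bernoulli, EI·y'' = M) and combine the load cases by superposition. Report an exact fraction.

Load 1 — triangular load w₀=12 kN/m (0→w₀ over full span):
  θ_1 = -w₀(7L⁴-30L²x²+15x⁴)/(360LEI) = -12·(7·4⁴-30·4²·(8/3)²+15·(8/3)⁴)/(360·4·2000) = 182/50625 rad
Load 2 — applied couple M₀=5 kN·m at a=3 m (b=L-a=1):
  θ_2 = (M₀x²/(2L)+C₁)/EI  [x≤a] with C₁=M₀(3b²-L²)/(6L)=-65/24 = (5·(8/3)²/(2·4)+(-65/24))/2000 = 1/1152 rad
Load 3 — point force P=-11 kN at a=1 m (b=L-a=3):
  θ_3 = -Pa(2L²-6Lx+3x²+a²)/(6LEI)  [x>a] = -(-11)·1·(2·4²-6·4·(8/3)+3·(8/3)²+1²)/(6·4·2000) = -319/144000 rad
Load 4 — uniform load w=-15 kN/m over full span:
  θ_4 = -w(L³-6Lx²+4x³)/(24EI) = -(-15)·(4³-6·4·(8/3)²+4·(8/3)³)/(24·2000) = -13/1350 rad
Superposition: θ = Σ θ_i = -23917/3240000 rad ≈ -0.007382 rad

θ(8/3) = -23917/3240000 rad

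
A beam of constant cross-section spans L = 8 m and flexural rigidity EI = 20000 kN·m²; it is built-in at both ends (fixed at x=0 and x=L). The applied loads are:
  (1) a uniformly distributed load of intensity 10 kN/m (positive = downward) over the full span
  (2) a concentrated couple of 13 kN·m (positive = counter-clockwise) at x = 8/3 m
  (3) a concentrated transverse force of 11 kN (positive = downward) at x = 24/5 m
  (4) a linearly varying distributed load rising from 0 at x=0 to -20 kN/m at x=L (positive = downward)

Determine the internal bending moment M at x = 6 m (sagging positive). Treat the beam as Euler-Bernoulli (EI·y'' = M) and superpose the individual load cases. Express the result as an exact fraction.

Load 1 — uniform load w=10 kN/m over full span:
  M_1 = wLx/2 - wL²/12 - wx²/2 = 10·8·6/2 - 10·8²/12 - 10·6²/2 = 20/3 kN·m
Load 2 — applied couple M₀=13 kN·m at a=8/3 m (b=L-a=16/3):
  M_2 = R_Ax - M_A - M₀  [x>a] with R_A=13/6, M_A=0 = (13/6)·6 - 0 - 13 = 0 kN·m
Load 3 — point force P=11 kN at a=24/5 m (b=L-a=16/5):
  M_3 = Pa²(a+3b)(L-x)/L³ - Pa²b/L²  [x>a] = 11·(24/5)²·((24/5)+3·(16/5))·(8-6)/8³ - 11·(24/5)²·(16/5)/8² = 198/125 kN·m
Load 4 — triangular load w₀=-20 kN/m (0→w₀ over full span):
  M_4 = 3w₀Lx/20 - w₀L²/30 - w₀x³/(6L) = 3·(-20)·8·6/20 - (-20)·8²/30 - (-20)·6³/(6·8) = -34/3 kN·m
Superposition: M = Σ M_i = -1156/375 kN·m ≈ -3.082667 kN·m

M(6) = -1156/375 kN·m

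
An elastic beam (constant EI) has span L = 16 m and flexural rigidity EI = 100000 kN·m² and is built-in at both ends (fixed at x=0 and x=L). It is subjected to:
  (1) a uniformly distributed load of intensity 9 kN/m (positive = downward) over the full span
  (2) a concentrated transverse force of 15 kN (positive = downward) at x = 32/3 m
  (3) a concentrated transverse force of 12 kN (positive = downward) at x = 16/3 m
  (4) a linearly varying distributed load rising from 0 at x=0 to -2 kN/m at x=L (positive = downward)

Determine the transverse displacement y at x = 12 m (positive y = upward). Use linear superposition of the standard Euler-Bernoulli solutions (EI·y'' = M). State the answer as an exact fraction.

y(12) = -8479/843750 m

Load 1 — uniform load w=9 kN/m over full span:
  y_1 = -wx²(L-x)²/(24EI) = -9·12²·(16-12)²/(24·100000) = -27/3125 m
Load 2 — point force P=15 kN at a=32/3 m (b=L-a=16/3):
  y_2 = -Pa²(L-x)²(3bL-(3b+a)(L-x))/(6L³EI)  [x>a] = -15·(32/3)²·(16-12)²·(3·(16/3)·16-(3·(16/3)+(32/3))·(16-12))/(6·16³·100000) = -28/16875 m
Load 3 — point force P=12 kN at a=16/3 m (b=L-a=32/3):
  y_3 = -Pa²(L-x)²(3bL-(3b+a)(L-x))/(6L³EI)  [x>a] = -12·(16/3)²·(16-12)²·(3·(32/3)·16-(3·(32/3)+(16/3))·(16-12))/(6·16³·100000) = -68/84375 m
Load 4 — triangular load w₀=-2 kN/m (0→w₀ over full span):
  y_4 = -w₀x²(L-x)²(x+2L)/(120LEI) = -(-2)·12²·(16-12)²·(12+2·16)/(120·16·100000) = 33/31250 m
Superposition: y = Σ y_i = -8479/843750 m ≈ -0.010049 m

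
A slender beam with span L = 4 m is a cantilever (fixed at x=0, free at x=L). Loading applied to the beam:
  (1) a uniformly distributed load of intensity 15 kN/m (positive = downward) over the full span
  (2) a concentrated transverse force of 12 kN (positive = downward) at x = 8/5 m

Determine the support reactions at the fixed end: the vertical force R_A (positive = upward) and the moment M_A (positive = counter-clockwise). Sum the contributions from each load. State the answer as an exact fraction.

R_A = 72 kN, M_A = 696/5 kN·m

Load 1 — uniform load w=15 kN/m over full span:
  R_A = wL = 15·4 = 60 kN
  M_A = wL²/2 = 15·4²/2 = 120 kN·m
Load 2 — point force P=12 kN at a=8/5 m (b=L-a=12/5):
  R_A = P = 12 kN
  M_A = Pa = 12·(8/5) = 96/5 kN·m
Superposition: R_A = 72 kN, M_A = 696/5 kN·m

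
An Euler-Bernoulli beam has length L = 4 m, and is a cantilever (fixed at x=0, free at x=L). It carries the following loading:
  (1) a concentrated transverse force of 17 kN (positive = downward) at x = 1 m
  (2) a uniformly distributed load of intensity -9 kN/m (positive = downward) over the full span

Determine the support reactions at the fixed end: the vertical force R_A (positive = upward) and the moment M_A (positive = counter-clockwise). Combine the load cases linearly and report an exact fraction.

R_A = -19 kN, M_A = -55 kN·m

Load 1 — point force P=17 kN at a=1 m (b=L-a=3):
  R_A = P = 17 kN
  M_A = Pa = 17·1 = 17 kN·m
Load 2 — uniform load w=-9 kN/m over full span:
  R_A = wL = (-9)·4 = -36 kN
  M_A = wL²/2 = (-9)·4²/2 = -72 kN·m
Superposition: R_A = -19 kN, M_A = -55 kN·m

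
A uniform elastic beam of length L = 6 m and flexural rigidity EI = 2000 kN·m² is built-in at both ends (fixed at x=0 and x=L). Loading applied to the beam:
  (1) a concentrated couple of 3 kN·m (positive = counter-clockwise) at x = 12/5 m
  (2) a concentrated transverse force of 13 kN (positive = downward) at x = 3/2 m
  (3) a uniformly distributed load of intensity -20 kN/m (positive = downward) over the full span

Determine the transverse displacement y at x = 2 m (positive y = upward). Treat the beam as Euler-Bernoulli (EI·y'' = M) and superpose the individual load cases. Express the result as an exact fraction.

Load 1 — applied couple M₀=3 kN·m at a=12/5 m (b=L-a=18/5):
  y_1 = (R_Ax³/6 - M_Ax²/2)/EI  [x≤a] with R_A=18/25, M_A=9/25 = ((18/25)·2³/6 - (9/25)·2²/2)/2000 = 3/25000 m
Load 2 — point force P=13 kN at a=3/2 m (b=L-a=9/2):
  y_2 = -Pa²(L-x)²(3bL-(3b+a)(L-x))/(6L³EI)  [x>a] = -13·(3/2)²·(6-2)²·(3·(9/2)·6-(3·(9/2)+(3/2))·(6-2))/(6·6³·2000) = -91/24000 m
Load 3 — uniform load w=-20 kN/m over full span:
  y_3 = -wx²(L-x)²/(24EI) = -(-20)·2²·(6-2)²/(24·2000) = 2/75 m
Superposition: y = Σ y_i = 4599/200000 m ≈ 0.022995 m

y(2) = 4599/200000 m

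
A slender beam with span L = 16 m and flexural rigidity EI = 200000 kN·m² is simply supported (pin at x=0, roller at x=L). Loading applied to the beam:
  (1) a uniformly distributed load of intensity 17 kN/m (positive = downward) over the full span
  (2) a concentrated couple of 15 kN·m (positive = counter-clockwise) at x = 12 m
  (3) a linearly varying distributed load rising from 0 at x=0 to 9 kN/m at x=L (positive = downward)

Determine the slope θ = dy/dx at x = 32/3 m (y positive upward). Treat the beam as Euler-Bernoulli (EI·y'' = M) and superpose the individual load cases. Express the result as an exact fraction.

θ(32/3) = 1427947/162000000 rad

Load 1 — uniform load w=17 kN/m over full span:
  θ_1 = -w(L³-6Lx²+4x³)/(24EI) = -17·(16³-6·16·(32/3)²+4·(32/3)³)/(24·200000) = 1768/253125 rad
Load 2 — applied couple M₀=15 kN·m at a=12 m (b=L-a=4):
  θ_2 = (M₀x²/(2L)+C₁)/EI  [x≤a] with C₁=M₀(3b²-L²)/(6L)=-65/2 = (15·(32/3)²/(2·16)+(-65/2))/200000 = 1/9600 rad
Load 3 — triangular load w₀=9 kN/m (0→w₀ over full span):
  θ_3 = -w₀(7L⁴-30L²x²+15x⁴)/(360LEI) = -9·(7·16⁴-30·16²·(32/3)²+15·(32/3)⁴)/(360·16·200000) = 728/421875 rad
Superposition: θ = Σ θ_i = 1427947/162000000 rad ≈ 0.008814 rad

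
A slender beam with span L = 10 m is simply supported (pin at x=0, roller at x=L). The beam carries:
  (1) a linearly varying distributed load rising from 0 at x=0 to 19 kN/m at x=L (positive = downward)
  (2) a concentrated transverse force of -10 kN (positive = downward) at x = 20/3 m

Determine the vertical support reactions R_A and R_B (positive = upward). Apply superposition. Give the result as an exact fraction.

R_A = 85/3 kN, R_B = 170/3 kN

Load 1 — triangular load w₀=19 kN/m (0→w₀ over full span):
  R_A = w₀L/6 = 19·10/6 = 95/3 kN
  R_B = w₀L/3 = 19·10/3 = 190/3 kN
Load 2 — point force P=-10 kN at a=20/3 m (b=L-a=10/3):
  R_A = Pb/L = (-10)·(10/3)/10 = -10/3 kN
  R_B = Pa/L = (-10)·(20/3)/10 = -20/3 kN
Superposition: R_A = 85/3 kN, R_B = 170/3 kN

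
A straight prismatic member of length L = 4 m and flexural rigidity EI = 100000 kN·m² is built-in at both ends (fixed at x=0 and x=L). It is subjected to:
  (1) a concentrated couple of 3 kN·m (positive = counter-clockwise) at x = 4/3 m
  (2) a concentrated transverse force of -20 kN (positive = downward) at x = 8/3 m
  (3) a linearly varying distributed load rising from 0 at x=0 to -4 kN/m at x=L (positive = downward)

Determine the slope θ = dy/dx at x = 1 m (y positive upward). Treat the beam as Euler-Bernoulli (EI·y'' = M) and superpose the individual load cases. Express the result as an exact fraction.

θ(1) = 577/12000000 rad

Load 1 — applied couple M₀=3 kN·m at a=4/3 m (b=L-a=8/3):
  θ_1 = (R_Ax²/2 - M_Ax)/EI  [x≤a] with R_A=1, M_A=0 = (1·1²/2 - 0·1)/100000 = 1/200000 rad
Load 2 — point force P=-20 kN at a=8/3 m (b=L-a=4/3):
  θ_2 = -Pb²x(2aL-(3a+b)x)/(2L³EI)  [x≤a] = -(-20)·(4/3)²·1·(2·(8/3)·4-(3·(8/3)+(4/3))·1)/(2·4³·100000) = 1/30000 rad
Load 3 — triangular load w₀=-4 kN/m (0→w₀ over full span):
  θ_3 = -w₀(2x(L-x)(L-2x)(x+2L)+x²(L-x)²)/(120LEI) = -(-4)·(2·1·(4-1)·(4-2·1)·(1+2·4)+1²·(4-1)²)/(120·4·100000) = 39/4000000 rad
Superposition: θ = Σ θ_i = 577/12000000 rad ≈ 0.000048 rad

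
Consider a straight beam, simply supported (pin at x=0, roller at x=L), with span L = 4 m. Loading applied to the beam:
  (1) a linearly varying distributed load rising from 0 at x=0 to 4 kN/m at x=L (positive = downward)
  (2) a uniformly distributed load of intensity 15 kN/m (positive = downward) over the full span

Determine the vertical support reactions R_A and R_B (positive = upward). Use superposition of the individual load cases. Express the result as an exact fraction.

R_A = 98/3 kN, R_B = 106/3 kN

Load 1 — triangular load w₀=4 kN/m (0→w₀ over full span):
  R_A = w₀L/6 = 4·4/6 = 8/3 kN
  R_B = w₀L/3 = 4·4/3 = 16/3 kN
Load 2 — uniform load w=15 kN/m over full span:
  R_A = wL/2 = 15·4/2 = 30 kN
  R_B = wL/2 = 15·4/2 = 30 kN
Superposition: R_A = 98/3 kN, R_B = 106/3 kN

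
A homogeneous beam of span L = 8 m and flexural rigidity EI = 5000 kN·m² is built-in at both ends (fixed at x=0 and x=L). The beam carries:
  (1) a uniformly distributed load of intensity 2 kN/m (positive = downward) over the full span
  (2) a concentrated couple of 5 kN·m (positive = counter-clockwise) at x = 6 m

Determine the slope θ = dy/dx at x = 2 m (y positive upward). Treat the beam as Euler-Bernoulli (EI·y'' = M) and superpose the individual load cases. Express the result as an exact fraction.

θ(2) = -311/160000 rad

Load 1 — uniform load w=2 kN/m over full span:
  θ_1 = -wx(L-x)(L-2x)/(12EI) = -2·2·(8-2)·(8-2·2)/(12·5000) = -1/625 rad
Load 2 — applied couple M₀=5 kN·m at a=6 m (b=L-a=2):
  θ_2 = (R_Ax²/2 - M_Ax)/EI  [x≤a] with R_A=45/64, M_A=25/16 = ((45/64)·2²/2 - (25/16)·2)/5000 = -11/32000 rad
Superposition: θ = Σ θ_i = -311/160000 rad ≈ -0.001944 rad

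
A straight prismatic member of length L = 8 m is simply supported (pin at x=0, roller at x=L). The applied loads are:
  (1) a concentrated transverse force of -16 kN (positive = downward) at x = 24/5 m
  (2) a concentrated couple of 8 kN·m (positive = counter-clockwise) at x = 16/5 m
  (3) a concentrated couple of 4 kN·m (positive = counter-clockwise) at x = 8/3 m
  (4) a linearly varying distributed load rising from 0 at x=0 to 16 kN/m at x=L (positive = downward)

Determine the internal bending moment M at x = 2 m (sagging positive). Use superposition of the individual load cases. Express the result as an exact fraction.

M(2) = 151/5 kN·m

Load 1 — point force P=-16 kN at a=24/5 m (b=L-a=16/5):
  M_1 = Pbx/L  [x≤a] = (-16)·(16/5)·2/8 = -64/5 kN·m
Load 2 — applied couple M₀=8 kN·m at a=16/5 m (b=L-a=24/5):
  M_2 = M₀x/L  [x≤a] = 8·2/8 = 2 kN·m
Load 3 — applied couple M₀=4 kN·m at a=8/3 m (b=L-a=16/3):
  M_3 = M₀x/L  [x≤a] = 4·2/8 = 1 kN·m
Load 4 — triangular load w₀=16 kN/m (0→w₀ over full span):
  M_4 = w₀Lx/6 - w₀x³/(6L) = 16·8·2/6 - 16·2³/(6·8) = 40 kN·m
Superposition: M = Σ M_i = 151/5 kN·m ≈ 30.200000 kN·m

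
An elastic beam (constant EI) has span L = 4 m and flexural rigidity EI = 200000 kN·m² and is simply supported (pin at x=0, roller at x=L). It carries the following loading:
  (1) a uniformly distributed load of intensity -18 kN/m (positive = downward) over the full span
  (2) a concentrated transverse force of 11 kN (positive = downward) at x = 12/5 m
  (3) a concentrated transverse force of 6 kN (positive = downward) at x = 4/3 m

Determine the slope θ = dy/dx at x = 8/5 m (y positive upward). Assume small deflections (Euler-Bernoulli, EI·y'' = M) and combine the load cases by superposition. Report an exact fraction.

Load 1 — uniform load w=-18 kN/m over full span:
  θ_1 = -w(L³-6Lx²+4x³)/(24EI) = -(-18)·(4³-6·4·(8/5)²+4·(8/5)³)/(24·200000) = 111/1562500 rad
Load 2 — point force P=11 kN at a=12/5 m (b=L-a=8/5):
  θ_2 = -Pb(L²-b²-3x²)/(6LEI)  [x≤a] = -11·(8/5)·(4²-(8/5)²-3·(8/5)²)/(6·4·200000) = -33/1562500 rad
Load 3 — point force P=6 kN at a=4/3 m (b=L-a=8/3):
  θ_3 = -Pa(2L²-6Lx+3x²+a²)/(6LEI)  [x>a] = -6·(4/3)·(2·4²-6·4·(8/5)+3·(8/5)²+(4/3)²)/(6·4·200000) = -43/8437500 rad
Superposition: θ = Σ θ_i = 1891/42187500 rad ≈ 0.000045 rad

θ(8/5) = 1891/42187500 rad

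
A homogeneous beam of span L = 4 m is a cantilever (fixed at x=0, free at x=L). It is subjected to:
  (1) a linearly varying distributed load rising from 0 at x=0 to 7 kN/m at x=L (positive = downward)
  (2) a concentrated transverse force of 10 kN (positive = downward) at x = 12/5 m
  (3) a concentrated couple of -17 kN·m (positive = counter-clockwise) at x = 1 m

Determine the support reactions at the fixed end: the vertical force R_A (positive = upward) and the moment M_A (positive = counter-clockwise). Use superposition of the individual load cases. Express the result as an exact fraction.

R_A = 24 kN, M_A = 235/3 kN·m

Load 1 — triangular load w₀=7 kN/m (0→w₀ over full span):
  R_A = w₀L/2 = 7·4/2 = 14 kN
  M_A = w₀L²/3 = 7·4²/3 = 112/3 kN·m
Load 2 — point force P=10 kN at a=12/5 m (b=L-a=8/5):
  R_A = P = 10 kN
  M_A = Pa = 10·(12/5) = 24 kN·m
Load 3 — applied couple M₀=-17 kN·m at a=1 m (b=L-a=3):
  R_A = 0 kN
  M_A = -M₀ = -(-17) = 17 kN·m
Superposition: R_A = 24 kN, M_A = 235/3 kN·m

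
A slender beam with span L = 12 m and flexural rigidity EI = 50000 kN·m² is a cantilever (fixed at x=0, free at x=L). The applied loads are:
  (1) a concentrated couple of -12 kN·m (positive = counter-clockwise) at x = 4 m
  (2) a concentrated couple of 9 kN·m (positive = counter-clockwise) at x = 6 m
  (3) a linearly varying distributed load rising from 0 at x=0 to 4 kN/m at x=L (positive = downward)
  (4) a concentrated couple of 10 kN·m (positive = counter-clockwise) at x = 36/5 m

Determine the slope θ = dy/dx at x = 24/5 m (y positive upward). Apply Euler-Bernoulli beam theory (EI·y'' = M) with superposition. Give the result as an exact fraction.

Load 1 — applied couple M₀=-12 kN·m at a=4 m (b=L-a=8):
  θ_1 = M₀a/EI  [x>a] = (-12)·4/50000 = -3/3125 rad
Load 2 — applied couple M₀=9 kN·m at a=6 m (b=L-a=6):
  θ_2 = M₀x/EI  [x≤a] = 9·(24/5)/50000 = 27/31250 rad
Load 3 — triangular load w₀=4 kN/m (0→w₀ over full span):
  θ_3 = (w₀Lx²/4-w₀L²x/3-w₀x⁴/(24L))/EI = (4·12·(24/5)²/4-4·12²·(24/5)/3-4·(24/5)⁴/(24·12))/50000 = -25488/1953125 rad
Load 4 — applied couple M₀=10 kN·m at a=36/5 m (b=L-a=24/5):
  θ_4 = M₀x/EI  [x≤a] = 10·(24/5)/50000 = 3/3125 rad
Superposition: θ = Σ θ_i = -47601/3906250 rad ≈ -0.012186 rad

θ(24/5) = -47601/3906250 rad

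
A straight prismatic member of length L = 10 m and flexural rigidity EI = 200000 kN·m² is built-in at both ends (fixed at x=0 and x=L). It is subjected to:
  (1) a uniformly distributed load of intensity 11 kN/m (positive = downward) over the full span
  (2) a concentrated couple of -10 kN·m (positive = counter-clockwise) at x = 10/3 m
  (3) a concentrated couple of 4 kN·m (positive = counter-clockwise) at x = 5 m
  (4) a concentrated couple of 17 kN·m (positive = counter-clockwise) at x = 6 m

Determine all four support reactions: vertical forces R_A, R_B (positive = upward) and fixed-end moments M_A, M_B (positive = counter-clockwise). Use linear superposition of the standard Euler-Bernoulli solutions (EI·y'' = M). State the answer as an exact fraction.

R_A = 21268/375 kN, M_A = 7358/75 kN·m, R_B = 19982/375 kN, M_B = -2299/25 kN·m

Load 1 — uniform load w=11 kN/m over full span:
  R_A = wL/2 = 11·10/2 = 55 kN
  M_A = wL²/12 = 11·10²/12 = 275/3 kN·m
  R_B = wL/2 = 11·10/2 = 55 kN
  M_B = -wL²/12 = -11·10²/12 = -275/3 kN·m
Load 2 — applied couple M₀=-10 kN·m at a=10/3 m (b=L-a=20/3):
  R_A = 6M₀ab/L³ = 6·(-10)·(10/3)·(20/3)/10³ = -4/3 kN
  M_A = M₀b(2a-b)/L² = (-10)·(20/3)·(2·(10/3)-(20/3))/10² = 0 kN·m
  R_B = -6M₀ab/L³ = -6·(-10)·(10/3)·(20/3)/10³ = 4/3 kN
  M_B = M₀a(2b-a)/L² = (-10)·(10/3)·(2·(20/3)-(10/3))/10² = -10/3 kN·m
Load 3 — applied couple M₀=4 kN·m at a=5 m (b=L-a=5):
  R_A = 6M₀ab/L³ = 6·4·5·5/10³ = 3/5 kN
  M_A = M₀b(2a-b)/L² = 4·5·(2·5-5)/10² = 1 kN·m
  R_B = -6M₀ab/L³ = -6·4·5·5/10³ = -3/5 kN
  M_B = M₀a(2b-a)/L² = 4·5·(2·5-5)/10² = 1 kN·m
Load 4 — applied couple M₀=17 kN·m at a=6 m (b=L-a=4):
  R_A = 6M₀ab/L³ = 6·17·6·4/10³ = 306/125 kN
  M_A = M₀b(2a-b)/L² = 17·4·(2·6-4)/10² = 136/25 kN·m
  R_B = -6M₀ab/L³ = -6·17·6·4/10³ = -306/125 kN
  M_B = M₀a(2b-a)/L² = 17·6·(2·4-6)/10² = 51/25 kN·m
Superposition: R_A = 21268/375 kN, M_A = 7358/75 kN·m, R_B = 19982/375 kN, M_B = -2299/25 kN·m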